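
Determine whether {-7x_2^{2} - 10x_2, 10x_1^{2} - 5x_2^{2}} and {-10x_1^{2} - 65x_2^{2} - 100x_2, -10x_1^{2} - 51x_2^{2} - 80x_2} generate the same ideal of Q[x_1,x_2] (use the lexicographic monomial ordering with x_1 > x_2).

Yes, the ideals are equal.

Equality of ideals is decidable: compute both reduced Gröbner bases (unique for the ordering) and check whether they agree.
Buchberger on the first generating set:
f_1 = -7x_2^{2} - 10x_2, LT = x_2^{2}.
f_2 = 10x_1^{2} - 5x_2^{2}, LT = x_1^{2}.

The S-polynomials (S(f_1,f_2)) all reduce to 0 modulo the current basis, so we have a Gröbner basis.
Inter-reduce: drop elements whose leading term is divisible by another's, tail-reduce, and make monic.
Reduced Gröbner basis: {x_1^{2} + \tfrac{5}{7}x_2, x_2^{2} + \tfrac{10}{7}x_2}.

Buchberger on the second generating set:
h_1 = -10x_1^{2} - 65x_2^{2} - 100x_2, LT = x_1^{2}.
h_2 = -10x_1^{2} - 51x_2^{2} - 80x_2, LT = x_1^{2}.

S(h_1,h_2): lcm = x_1^{2}. S = \tfrac{7}{5}x_2^{2} + 2x_2.
  leading term x_2^{2}: no divisor's leading term divides it; move \tfrac{7}{5}x_2^{2} to the remainder.
  leading term x_2: no divisor's leading term divides it; move 2x_2 to the remainder.
  remainder \tfrac{7}{5}x_2^{2} + 2x_2 ≠ 0; add k_3 = \tfrac{7}{5}x_2^{2} + 2x_2 to the basis.

The other S-polynomials (S(h_1,k_3), S(h_2,k_3)) all reduce to 0 modulo the current basis, so we have a Gröbner basis.
Inter-reduce: drop elements whose leading term is divisible by another's, tail-reduce, and make monic.
Reduced Gröbner basis: {x_1^{2} + \tfrac{5}{7}x_2, x_2^{2} + \tfrac{10}{7}x_2}.

These coincide, so the ideals are equal.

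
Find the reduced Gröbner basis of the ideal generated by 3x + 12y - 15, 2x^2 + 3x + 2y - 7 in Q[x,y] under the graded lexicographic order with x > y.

G = {y^2 - 45/16y + 29/16, x + 4y - 5}

f_1 = 3x + 12y - 15, LT = x.
f_2 = 2x^2 + 3x + 2y - 7, LT = x^2.

S(f_1,f_2): lcm = x^2. S = 4xy - 13/2x - y + 7/2.
  leading term xy: subtract (4/3y)·f_1 from 4xy - 13/2x - y + 7/2 → -16y^2 - 13/2x + 19y + 7/2
  leading term y^2: no divisor's leading term divides it; move -16y^2 to the remainder.
  leading term x: subtract (-13/6)·f_1 from -13/2x + 19y + 7/2 → 45y - 29
  leading term y: no divisor's leading term divides it; move 45y to the remainder.
  leading term 1: no divisor's leading term divides it; move -29 to the remainder.
  remainder -16y^2 + 45y - 29 ≠ 0; add g_3 = -16y^2 + 45y - 29 to the basis.

The other S-polynomials (S(f_1,g_3), S(f_2,g_3)) all reduce to 0 modulo the current basis, so we have a Gröbner basis.
Inter-reduce: drop elements whose leading term is divisible by another's, tail-reduce, and make monic.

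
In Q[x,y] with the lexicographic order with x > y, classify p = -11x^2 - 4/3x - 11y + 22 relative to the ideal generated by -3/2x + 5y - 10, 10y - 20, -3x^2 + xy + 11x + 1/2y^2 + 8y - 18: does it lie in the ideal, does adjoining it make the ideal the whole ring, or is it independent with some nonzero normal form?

-11x^2 - 4/3x - 11y + 22 lies in I (it reduces to 0).

First compute the reduced Gröbner basis of I by Buchberger's algorithm.
f_1 = -3/2x + 5y - 10, LT = x.
f_2 = 10y - 20, LT = y.
f_3 = -3x^2 + xy + 11x + 1/2y^2 + 8y - 18, LT = x^2.

The S-polynomials (S(f_1,f_2), S(f_1,f_3), S(f_2,f_3)) all reduce to 0 modulo the current basis, so we have a Gröbner basis.
Inter-reduce: drop elements whose leading term is divisible by another's, tail-reduce, and make monic.
Reduced Gröbner basis: {x, y - 2}.
Label its elements g_1 = x, g_2 = y - 2.

Reduce p = -11x^2 - 4/3x - 11y + 22 modulo G:
  leading term x^2: subtract (-11x)·g_1 from -11x^2 - 4/3x - 11y + 22 → -4/3x - 11y + 22
  leading term x: subtract (-4/3)·g_1 from -4/3x - 11y + 22 → -11y + 22
  leading term y: subtract (-11)·g_2 from -11y + 22 → 0
  normal form = 0.
Since the normal form is 0, p ∈ I.

The remainder on division by a Gröbner basis is unique — it is the normal form.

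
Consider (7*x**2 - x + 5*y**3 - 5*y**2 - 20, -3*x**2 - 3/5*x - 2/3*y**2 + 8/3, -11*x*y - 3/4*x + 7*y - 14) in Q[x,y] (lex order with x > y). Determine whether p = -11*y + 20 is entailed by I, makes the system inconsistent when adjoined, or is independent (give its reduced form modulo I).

First compute the reduced Gröbner basis of I by Buchberger's algorithm.
f_1 = 7*x**2 - x + 5*y**3 - 5*y**2 - 20, LT = x**2.
f_2 = -3*x**2 - 3/5*x - 2/3*y**2 + 8/3, LT = x**2.
f_3 = -11*x*y - 3/4*x + 7*y - 14, LT = x*y.

S(f_1,f_2): lcm = x**2. S = -12/35*x + 5/7*y**3 - 59/63*y**2 - 124/63.
  leading term x: no divisor's leading term divides it; move -12/35*x to the remainder.
  leading term y**3: no divisor's leading term divides it; move 5/7*y**3 to the remainder.
  leading term y**2: no divisor's leading term divides it; move -59/63*y**2 to the remainder.
  leading term 1: no divisor's leading term divides it; move -124/63 to the remainder.
  remainder -12/35*x + 5/7*y**3 - 59/63*y**2 - 124/63 ≠ 0; add h_4 = -12/35*x + 5/7*y**3 - 59/63*y**2 - 124/63 to the basis.

S(f_1,f_3): lcm = x**2*y. S = -3/44*x**2 + 38/77*x*y - 14/11*x + 5/7*y**4 - 5/7*y**3 - 20/7*y.
  leading term x**2: subtract (-3/308)·f_1 from -3/44*x**2 + 38/77*x*y - 14/11*x + 5/7*y**4 - 5/7*y**3 - 20/7*y → 38/77*x*y - 395/308*x + 5/7*y**4 - 205/308*y**3 - 15/308*y**2 - 20/7*y - 15/77
  leading term x*y: subtract (-38/847)·f_3 from 38/77*x*y - 395/308*x + 5/7*y**4 - 205/308*y**3 - 15/308*y**2 - 20/7*y - 15/77 → -637/484*x + 5/7*y**4 - 205/308*y**3 - 15/308*y**2 - 2154/847*y - 697/847
  leading term x: subtract (22295/5808)·h_4 from -637/484*x + 5/7*y**4 - 205/308*y**3 - 15/308*y**2 - 2154/847*y - 697/847 → 5/7*y**4 - 138535/40656*y**3 + 1297585/365904*y**2 - 2154/847*y + 615869/91476
  leading term y**4: no divisor's leading term divides it; move 5/7*y**4 to the remainder.
  leading term y**3: no divisor's leading term divides it; move -138535/40656*y**3 to the remainder.
  leading term y**2: no divisor's leading term divides it; move 1297585/365904*y**2 to the remainder.
  leading term y: no divisor's leading term divides it; move -2154/847*y to the remainder.
  leading term 1: no divisor's leading term divides it; move 615869/91476 to the remainder.
  remainder 5/7*y**4 - 138535/40656*y**3 + 1297585/365904*y**2 - 2154/847*y + 615869/91476 ≠ 0; add h_5 = 5/7*y**4 - 138535/40656*y**3 + 1297585/365904*y**2 - 2154/847*y + 615869/91476 to the basis.

S(f_2,f_3): lcm = x**2*y. S = -3/44*x**2 + 46/55*x*y - 14/11*x + 2/9*y**3 - 8/9*y.
  leading term x**2: subtract (-3/308)·f_1 from -3/44*x**2 + 46/55*x*y - 14/11*x + 2/9*y**3 - 8/9*y → 46/55*x*y - 395/308*x + 751/2772*y**3 - 15/308*y**2 - 8/9*y - 15/77
  leading term x*y: subtract (-46/605)·f_3 from 46/55*x*y - 395/308*x + 751/2772*y**3 - 15/308*y**2 - 8/9*y - 15/77 → -22691/16940*x + 751/2772*y**3 - 15/308*y**2 - 1942/5445*y - 5333/4235
  leading term x: subtract (22691/5808)·h_4 from -22691/16940*x + 751/2772*y**3 - 15/308*y**2 - 1942/5445*y - 5333/4235 → -43903/17424*y**3 + 188707/52272*y**2 - 1942/5445*y + 420163/65340
  leading term y**3: no divisor's leading term divides it; move -43903/17424*y**3 to the remainder.
  leading term y**2: no divisor's leading term divides it; move 188707/52272*y**2 to the remainder.
  leading term y: no divisor's leading term divides it; move -1942/5445*y to the remainder.
  leading term 1: no divisor's leading term divides it; move 420163/65340 to the remainder.
  remainder -43903/17424*y**3 + 188707/52272*y**2 - 1942/5445*y + 420163/65340 ≠ 0; add h_6 = -43903/17424*y**3 + 188707/52272*y**2 - 1942/5445*y + 420163/65340 to the basis.

S(f_1,h_4): lcm = x**2. S = 25/12*x*y**3 - 295/108*x*y**2 - 1112/189*x + 5/7*y**3 - 5/7*y**2 - 20/7.
  leading term x*y**3: subtract (-25/132*y**2)·f_3 from 25/12*x*y**3 - 295/108*x*y**2 - 1112/189*x + 5/7*y**3 - 5/7*y**2 - 20/7 → -13655/4752*x*y**2 - 1112/189*x + 1885/924*y**3 - 1555/462*y**2 - 20/7
  leading term x*y**2: subtract (13655/52272*y)·f_3 from -13655/4752*x*y**2 - 1112/189*x + 1885/924*y**3 - 1555/462*y**2 - 20/7 → 13655/69696*x*y - 1112/189*x + 1885/924*y**3 - 1900655/365904*y**2 + 95585/26136*y - 20/7
  leading term x*y: subtract (-13655/766656)·f_3 from 13655/69696*x*y - 1112/189*x + 1885/924*y**3 - 1900655/365904*y**2 + 95585/26136*y - 20/7 → -379758697/64399104*x + 1885/924*y**3 - 1900655/365904*y**2 + 8698235/2299968*y - 8335655/2683296
  leading term x: subtract (1898793485/110398464)·h_4 from -379758697/64399104*x + 1885/924*y**3 - 1900655/365904*y**2 + 8698235/2299968*y - 8335655/2683296 → -1131063415/110398464*y**3 + 10843023625/993586176*y**2 + 8698235/2299968*y + 7637299085/248396544
  leading term y**3: subtract (1131063415/278169408)·h_6 from -1131063415/110398464*y**3 + 10843023625/993586176*y**2 + 8698235/2299968*y + 7637299085/248396544 → -1866789606305/495697885056*y**2 + 144085533091/27538771392*y + 285009904243/61962235632
  leading term y**2: no divisor's leading term divides it; move -1866789606305/495697885056*y**2 to the remainder.
  leading term y: no divisor's leading term divides it; move 144085533091/27538771392*y to the remainder.
  leading term 1: no divisor's leading term divides it; move 285009904243/61962235632 to the remainder.
  remainder -1866789606305/495697885056*y**2 + 144085533091/27538771392*y + 285009904243/61962235632 ≠ 0; add h_7 = -1866789606305/495697885056*y**2 + 144085533091/27538771392*y + 285009904243/61962235632 to the basis.

S(h_5,h_6): lcm = y**4. S = -851083669/254988624*y**3 + 55343678671/11474488080*y**2 - 80342294/79683945*y + 615869/65340.
  leading term y**3: subtract (2553251007/1927473409)·h_6 from -851083669/254988624*y**3 + 55343678671/11474488080*y**2 - 80342294/79683945*y + 615869/65340 → 10677601138/260208910215*y**2 - 15491431804/28912101135*y + 47227073584/52041782043
  leading term y**2: subtract (-4465116533484288/409788320428042075)·h_7 from 10677601138/260208910215*y**2 - 15491431804/28912101135*y + 47227073584/52041782043 → -196207306822512656/409788320428042075*y + 392414613645025312/409788320428042075
  leading term y: no divisor's leading term divides it; move -196207306822512656/409788320428042075*y to the remainder.
  leading term 1: no divisor's leading term divides it; move 392414613645025312/409788320428042075 to the remainder.
  remainder -196207306822512656/409788320428042075*y + 392414613645025312/409788320428042075 ≠ 0; add h_8 = -196207306822512656/409788320428042075*y + 392414613645025312/409788320428042075 to the basis.

The other S-polynomials (S(f_2,h_4), S(f_3,h_4), S(f_1,h_5), S(f_2,h_5), S(f_3,h_5), S(h_4,h_5), S(f_1,h_6), S(f_2,h_6), S(f_3,h_6), S(h_4,h_6), S(f_1,h_7), S(f_2,h_7), S(f_3,h_7), S(h_4,h_7), S(h_5,h_7), S(h_6,h_7), S(f_1,h_8), S(f_2,h_8), S(f_3,h_8), S(h_4,h_8), S(h_5,h_8), S(h_6,h_8), S(h_7,h_8)) all reduce to 0 modulo the current basis, so we have a Gröbner basis.
Inter-reduce: drop elements whose leading term is divisible by another's, tail-reduce, and make monic.
Reduced Gröbner basis: {x, y - 2}.
Label its elements g_1 = x, g_2 = y - 2.

Reduce p = -11*y + 20 modulo G:
  leading term y: subtract (-11)·g_2 from -11*y + 20 → -2
  leading term 1: no divisor's leading term divides it; move -2 to the remainder.
  normal form = -2.
The normal form is nonzero, so p ∉ I. Since p minus its normal form lies in I, I + (p) = I + (r) where r = -2; decide whether this ideal is the whole ring.
Here r = -2 is a nonzero constant, hence a unit: 1 ∈ I + (p), the Gröbner basis of I + (p) is {1}, and the enlarged system has no common solution — adjoining p is inconsistent.

Adjoining -11*y + 20 makes the ideal the whole ring: the system is inconsistent.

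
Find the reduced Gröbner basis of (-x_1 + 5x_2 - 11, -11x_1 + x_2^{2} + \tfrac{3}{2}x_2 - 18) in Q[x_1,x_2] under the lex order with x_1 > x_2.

f_1 = -x_1 + 5x_2 - 11, LT = x_1.
f_2 = -11x_1 + x_2^{2} + \tfrac{3}{2}x_2 - 18, LT = x_1.

S(f_1,f_2): lcm = x_1. S = \tfrac{1}{11}x_2^{2} - \tfrac{107}{22}x_2 + \tfrac{103}{11}.
  reduce S modulo (f_1, f_2):
  remainder \tfrac{1}{11}x_2^{2} - \tfrac{107}{22}x_2 + \tfrac{103}{11} ≠ 0; add g_3 = \tfrac{1}{11}x_2^{2} - \tfrac{107}{22}x_2 + \tfrac{103}{11} to the basis.

The other S-polynomials (S(f_1,g_3), S(f_2,g_3)) all reduce to 0 modulo the current basis, so we have a Gröbner basis.
Inter-reduce: drop elements whose leading term is divisible by another's, tail-reduce, and make monic.

G = {x_1 - 5x_2 + 11, x_2^{2} - \tfrac{107}{2}x_2 + 103}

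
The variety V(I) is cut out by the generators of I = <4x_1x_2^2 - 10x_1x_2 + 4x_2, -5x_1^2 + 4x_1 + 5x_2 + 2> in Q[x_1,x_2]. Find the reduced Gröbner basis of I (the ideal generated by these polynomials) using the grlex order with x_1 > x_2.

G = {x_1x_2^2 - 5/2x_1x_2 + x_2, x_2^3 + x_1x_2 - 21/10x_2^2 - 9/5x_2, x_1^2 - 4/5x_1 - x_2 - 2/5}

The reduced Gröbner basis is the canonical form of the ideal for this ordering.

f_1 = 4x_1x_2^2 - 10x_1x_2 + 4x_2, LT = x_1x_2^2.
f_2 = -5x_1^2 + 4x_1 + 5x_2 + 2, LT = x_1^2.

S(f_1,f_2): lcm = x_1^2x_2^2. S = -5/2x_1^2x_2 + 4/5x_1x_2^2 + x_2^3 + x_1x_2 + 2/5x_2^2.
  leading term x_1^2x_2: subtract (1/2x_2)·f_2 from -5/2x_1^2x_2 + 4/5x_1x_2^2 + x_2^3 + x_1x_2 + 2/5x_2^2 → 4/5x_1x_2^2 + x_2^3 - x_1x_2 - 21/10x_2^2 - x_2
  leading term x_1x_2^2: subtract (1/5)·f_1 from 4/5x_1x_2^2 + x_2^3 - x_1x_2 - 21/10x_2^2 - x_2 → x_2^3 + x_1x_2 - 21/10x_2^2 - 9/5x_2
  leading term x_2^3: no divisor's leading term divides it; move x_2^3 to the remainder.
  leading term x_1x_2: no divisor's leading term divides it; move x_1x_2 to the remainder.
  leading term x_2^2: no divisor's leading term divides it; move -21/10x_2^2 to the remainder.
  leading term x_2: no divisor's leading term divides it; move -9/5x_2 to the remainder.
  remainder x_2^3 + x_1x_2 - 21/10x_2^2 - 9/5x_2 ≠ 0; add g_3 = x_2^3 + x_1x_2 - 21/10x_2^2 - 9/5x_2 to the basis.

The other S-polynomials (S(f_1,g_3), S(f_2,g_3)) all reduce to 0 modulo the current basis, so we have a Gröbner basis.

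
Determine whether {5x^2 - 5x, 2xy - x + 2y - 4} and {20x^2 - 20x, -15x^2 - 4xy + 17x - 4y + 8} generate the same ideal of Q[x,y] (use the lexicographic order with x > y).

Since reduced Gröbner bases are canonical representatives of ideals under a given ordering, it suffices to compute and compare them.
Buchberger on the first generating set:
f_1 = 5x^2 - 5x, LT = x^2.
f_2 = 2xy - x + 2y - 4, LT = xy.

S(f_1,f_2): lcm = x^2y. S = 1/2x^2 - 2xy + 2x.
  reduce S modulo (f_1, f_2):
  remainder 3/2x + 2y - 4 ≠ 0; add g_3 = 3/2x + 2y - 4 to the basis.

S(f_2,g_3): lcm = xy. S = -1/2x - 4/3y^2 + 11/3y - 2.
  reduce S modulo (f_1, f_2, g_3):
  remainder -4/3y^2 + 13/3y - 10/3 ≠ 0; add g_4 = -4/3y^2 + 13/3y - 10/3 to the basis.

The other S-polynomials (S(f_1,g_3), S(f_1,g_4), S(f_2,g_4), S(g_3,g_4)) all reduce to 0 modulo the current basis, so we have a Gröbner basis.
Inter-reduce: drop elements whose leading term is divisible by another's, tail-reduce, and make monic.
Reduced Gröbner basis: {x + 4/3y - 8/3, y^2 - 13/4y + 5/2}.

Buchberger on the second generating set:
h_1 = 20x^2 - 20x, LT = x^2.
h_2 = -15x^2 - 4xy + 17x - 4y + 8, LT = x^2.

S(h_1,h_2): lcm = x^2. S = -4/15xy + 2/15x - 4/15y + 8/15.
  reduce S modulo (h_1, h_2):
  remainder -4/15xy + 2/15x - 4/15y + 8/15 ≠ 0; add k_3 = -4/15xy + 2/15x - 4/15y + 8/15 to the basis.

S(h_1,k_3): lcm = x^2y. S = 1/2x^2 - 2xy + 2x.
  reduce S modulo (h_1, h_2, k_3):
  remainder 3/2x + 2y - 4 ≠ 0; add k_4 = 3/2x + 2y - 4 to the basis.

S(k_3,k_4): lcm = xy. S = -1/2x - 4/3y^2 + 11/3y - 2.
  reduce S modulo (h_1, h_2, k_3, k_4):
  remainder -4/3y^2 + 13/3y - 10/3 ≠ 0; add k_5 = -4/3y^2 + 13/3y - 10/3 to the basis.

The other S-polynomials (S(h_2,k_3), S(h_1,k_4), S(h_2,k_4), S(h_1,k_5), S(h_2,k_5), S(k_3,k_5), S(k_4,k_5)) all reduce to 0 modulo the current basis, so we have a Gröbner basis.
Inter-reduce: drop elements whose leading term is divisible by another's, tail-reduce, and make monic.
Reduced Gröbner basis: {x + 4/3y - 8/3, y^2 - 13/4y + 5/2}.

The two bases agree; hence the ideals are identical.

Yes, the ideals are equal.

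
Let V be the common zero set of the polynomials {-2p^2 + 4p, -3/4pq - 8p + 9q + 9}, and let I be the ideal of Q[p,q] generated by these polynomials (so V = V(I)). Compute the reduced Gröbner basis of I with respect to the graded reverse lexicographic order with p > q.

f_1 = -2p^2 + 4p, LT = p^2.
f_2 = -3/4pq - 8p + 9q + 9, LT = pq.

S(f_1,f_2): lcm = p^2q. S = -32/3p^2 + 10pq + 12p.
  leading term p^2: subtract (16/3)·f_1 from -32/3p^2 + 10pq + 12p → 10pq - 28/3p
  leading term pq: subtract (-40/3)·f_2 from 10pq - 28/3p → -116p + 120q + 120
  leading term p: no divisor's leading term divides it; move -116p to the remainder.
  leading term q: no divisor's leading term divides it; move 120q to the remainder.
  leading term 1: no divisor's leading term divides it; move 120 to the remainder.
  remainder -116p + 120q + 120 ≠ 0; add g_3 = -116p + 120q + 120 to the basis.

S(f_1,g_3): lcm = p^2. S = 30/29pq - 28/29p.
  leading term pq: subtract (-40/29)·f_2 from 30/29pq - 28/29p → -12p + 360/29q + 360/29
  leading term p: subtract (3/29)·g_3 from -12p + 360/29q + 360/29 → 0
  remainder 0.

S(f_2,g_3): lcm = pq. S = 30/29q^2 + 32/3p - 318/29q - 12.
  leading term q^2: no divisor's leading term divides it; move 30/29q^2 to the remainder.
  leading term p: subtract (-8/87)·g_3 from 32/3p - 318/29q - 12 → 2/29q - 28/29
  leading term q: no divisor's leading term divides it; move 2/29q to the remainder.
  leading term 1: no divisor's leading term divides it; move -28/29 to the remainder.
  remainder 30/29q^2 + 2/29q - 28/29 ≠ 0; add g_4 = 30/29q^2 + 2/29q - 28/29 to the basis.

S(f_1,g_4): leading monomials are coprime, so the S-polynomial reduces to 0 (Buchberger's first criterion).
S(f_2,g_4): lcm = pq^2. S = 53/5pq - 12q^2 + 14/15p - 12q.
  leading term pq: subtract (-212/15)·f_2 from 53/5pq - 12q^2 + 14/15p - 12q → -12q^2 - 1682/15p + 576/5q + 636/5
  leading term q^2: subtract (-58/5)·g_4 from -12q^2 - 1682/15p + 576/5q + 636/5 → -1682/15p + 116q + 116
  leading term p: subtract (29/30)·g_3 from -1682/15p + 116q + 116 → 0
  remainder 0.

S(g_3,g_4): leading monomials are coprime, so the S-polynomial reduces to 0 (Buchberger's first criterion).
Every S-polynomial of the final basis reduces to 0, so we have a Gröbner basis.
Inter-reduce: drop elements whose leading term is divisible by another's, tail-reduce, and make monic.

G = {q^2 + 1/15q - 14/15, p - 30/29q - 30/29}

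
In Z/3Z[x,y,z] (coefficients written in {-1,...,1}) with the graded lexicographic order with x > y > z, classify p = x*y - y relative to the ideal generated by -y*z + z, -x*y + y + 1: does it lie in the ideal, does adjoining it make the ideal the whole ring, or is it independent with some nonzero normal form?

First compute the reduced Gröbner basis of I by Buchberger's algorithm.
f_1 = -y*z + z, LT = y*z.
f_2 = -x*y + y + 1, LT = x*y.

S(f_1,f_2): lcm = x*y*z. S = -x*z + y*z + z.
  reduce S modulo (f_1, f_2):
  remainder -x*z - z ≠ 0; add h_3 = -x*z - z to the basis.

The other S-polynomials (S(f_1,h_3), S(f_2,h_3)) all reduce to 0 modulo the current basis, so we have a Gröbner basis.
Inter-reduce: drop elements whose leading term is divisible by another's, tail-reduce, and make monic.
Reduced Gröbner basis: {x*y - y - 1, x*z + z, y*z - z}.
Label its elements g_1 = x*y - y - 1, g_2 = x*z + z, g_3 = y*z - z.

Reduce p = x*y - y modulo G:
  leading term x*y: subtract (1)·g_1 from x*y - y → 1
  leading term 1: no divisor's leading term divides it; move 1 to the remainder.
  normal form = 1.
The normal form is nonzero, so p ∉ I. Since p minus its normal form lies in I, I + (p) = I + (r) where r = 1; decide whether this ideal is the whole ring.
Here r = 1 is a nonzero constant, hence a unit: 1 ∈ I + (p), the Gröbner basis of I + (p) is {1}, and the enlarged system has no common solution — adjoining p is inconsistent.

Adjoining x*y - y makes the ideal the whole ring: the system is inconsistent.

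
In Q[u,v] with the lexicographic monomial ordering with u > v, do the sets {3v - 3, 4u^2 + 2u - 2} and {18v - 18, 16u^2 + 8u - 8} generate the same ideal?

Yes, the ideals are equal.

Two ideals are equal iff their reduced Gröbner bases coincide (the reduced basis is unique for a fixed ordering).
Buchberger on the first generating set:
f_1 = 3v - 3, LT = v.
f_2 = 4u^2 + 2u - 2, LT = u^2.

The S-polynomials (S(f_1,f_2)) all reduce to 0 modulo the current basis, so we have a Gröbner basis.
Inter-reduce: drop elements whose leading term is divisible by another's, tail-reduce, and make monic.
Reduced Gröbner basis: {u^2 + 1/2u - 1/2, v - 1}.

Buchberger on the second generating set:
h_1 = 18v - 18, LT = v.
h_2 = 16u^2 + 8u - 8, LT = u^2.

The S-polynomials (S(h_1,h_2)) all reduce to 0 modulo the current basis, so we have a Gröbner basis.
Inter-reduce: drop elements whose leading term is divisible by another's, tail-reduce, and make monic.
Reduced Gröbner basis: {u^2 + 1/2u - 1/2, v - 1}.

Same reduced basis, so the two generating sets span the same ideal.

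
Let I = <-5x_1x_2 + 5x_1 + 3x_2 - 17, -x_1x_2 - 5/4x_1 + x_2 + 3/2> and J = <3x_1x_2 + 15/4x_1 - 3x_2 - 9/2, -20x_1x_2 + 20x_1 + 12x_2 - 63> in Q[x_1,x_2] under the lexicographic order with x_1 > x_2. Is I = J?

Equality of ideals is decidable: compute both reduced Gröbner bases (unique for the ordering) and check whether they agree.
Buchberger on the first generating set:
f_1 = -5x_1x_2 + 5x_1 + 3x_2 - 17, LT = x_1x_2.
f_2 = -x_1x_2 - 5/4x_1 + x_2 + 3/2, LT = x_1x_2.

S(f_1,f_2): lcm = x_1x_2. S = -9/4x_1 + 2/5x_2 + 49/10.
  reduce S modulo (f_1, f_2):
  remainder -9/4x_1 + 2/5x_2 + 49/10 ≠ 0; add g_3 = -9/4x_1 + 2/5x_2 + 49/10 to the basis.

S(f_1,g_3): lcm = x_1x_2. S = -x_1 + 8/45x_2^2 + 71/45x_2 + 17/5.
  reduce S modulo (f_1, f_2, g_3):
  remainder 8/45x_2^2 + 7/5x_2 + 11/9 ≠ 0; add g_4 = 8/45x_2^2 + 7/5x_2 + 11/9 to the basis.

The other S-polynomials (S(f_2,g_3), S(f_1,g_4), S(f_2,g_4), S(g_3,g_4)) all reduce to 0 modulo the current basis, so we have a Gröbner basis.
Inter-reduce: drop elements whose leading term is divisible by another's, tail-reduce, and make monic.
Reduced Gröbner basis: {x_1 - 8/45x_2 - 98/45, x_2^2 + 63/8x_2 + 55/8}.

Buchberger on the second generating set:
h_1 = 3x_1x_2 + 15/4x_1 - 3x_2 - 9/2, LT = x_1x_2.
h_2 = -20x_1x_2 + 20x_1 + 12x_2 - 63, LT = x_1x_2.

S(h_1,h_2): lcm = x_1x_2. S = 9/4x_1 - 2/5x_2 - 93/20.
  reduce S modulo (h_1, h_2):
  remainder 9/4x_1 - 2/5x_2 - 93/20 ≠ 0; add k_3 = 9/4x_1 - 2/5x_2 - 93/20 to the basis.

S(h_1,k_3): lcm = x_1x_2. S = 5/4x_1 + 8/45x_2^2 + 16/15x_2 - 3/2.
  reduce S modulo (h_1, h_2, k_3):
  remainder 8/45x_2^2 + 58/45x_2 + 13/12 ≠ 0; add k_4 = 8/45x_2^2 + 58/45x_2 + 13/12 to the basis.

The other S-polynomials (S(h_2,k_3), S(h_1,k_4), S(h_2,k_4), S(k_3,k_4)) all reduce to 0 modulo the current basis, so we have a Gröbner basis.
Inter-reduce: drop elements whose leading term is divisible by another's, tail-reduce, and make monic.
Reduced Gröbner basis: {x_1 - 8/45x_2 - 31/15, x_2^2 + 29/4x_2 + 195/32}.

The bases are distinct; the ideals are different.

No, the ideals differ.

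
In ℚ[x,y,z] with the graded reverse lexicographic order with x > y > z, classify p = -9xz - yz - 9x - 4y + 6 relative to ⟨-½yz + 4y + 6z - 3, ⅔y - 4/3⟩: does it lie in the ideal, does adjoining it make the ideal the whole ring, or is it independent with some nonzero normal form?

-9xz - yz - 9x - 4y + 6 lies in I (it reduces to 0).

First compute the reduced Gröbner basis of I by Buchberger's algorithm.
f_1 = -½yz + 4y + 6z - 3, LT = yz.
f_2 = ⅔y - 4/3, LT = y.

S(f_1,f_2): lcm = yz. S = -8y - 10z + 6.
  reduce S modulo (f_1, f_2):
  remainder -10z - 10 ≠ 0; add h_3 = -10z - 10 to the basis.

The other S-polynomials (S(f_1,h_3), S(f_2,h_3)) all reduce to 0 modulo the current basis, so we have a Gröbner basis.
Inter-reduce: drop elements whose leading term is divisible by another's, tail-reduce, and make monic.
Reduced Gröbner basis: {y - 2, z + 1}.
Label its elements g_1 = y - 2, g_2 = z + 1.

Reduce p = -9xz - yz - 9x - 4y + 6 modulo G:
  leading term xz: subtract (-9x)·g_2 from -9xz - yz - 9x - 4y + 6 → -yz - 4y + 6
  leading term yz: subtract (-z)·g_1 from -yz - 4y + 6 → -4y - 2z + 6
  leading term y: subtract (-4)·g_1 from -4y - 2z + 6 → -2z - 2
  leading term z: subtract (-2)·g_2 from -2z - 2 → 0
  normal form = 0.
Since the normal form is 0, p ∈ I.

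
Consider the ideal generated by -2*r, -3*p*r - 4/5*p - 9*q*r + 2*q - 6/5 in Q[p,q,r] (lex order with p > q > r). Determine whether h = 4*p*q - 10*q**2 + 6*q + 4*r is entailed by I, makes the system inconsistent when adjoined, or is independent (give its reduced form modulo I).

First compute the reduced Gröbner basis of I by Buchberger's algorithm.
f_1 = -2*r, LT = r.
f_2 = -3*p*r - 4/5*p - 9*q*r + 2*q - 6/5, LT = p*r.

S(f_1,f_2): lcm = p*r. S = -4/15*p - 3*q*r + 2/3*q - 2/5.
  reduce S modulo (f_1, f_2):
  remainder -4/15*p + 2/3*q - 2/5 ≠ 0; add k_3 = -4/15*p + 2/3*q - 2/5 to the basis.

The other S-polynomials (S(f_1,k_3), S(f_2,k_3)) all reduce to 0 modulo the current basis, so we have a Gröbner basis.
Inter-reduce: drop elements whose leading term is divisible by another's, tail-reduce, and make monic.
Reduced Gröbner basis: {p - 5/2*q + 3/2, r}.
Label its elements g_1 = p - 5/2*q + 3/2, g_2 = r.

Reduce h = 4*p*q - 10*q**2 + 6*q + 4*r modulo G:
  leading term p*q: subtract (4*q)·g_1 from 4*p*q - 10*q**2 + 6*q + 4*r → 4*r
  leading term r: subtract (4)·g_2 from 4*r → 0
  normal form = 0.
Since the normal form is 0, h ∈ I.

4*p*q - 10*q**2 + 6*q + 4*r lies in I (it reduces to 0).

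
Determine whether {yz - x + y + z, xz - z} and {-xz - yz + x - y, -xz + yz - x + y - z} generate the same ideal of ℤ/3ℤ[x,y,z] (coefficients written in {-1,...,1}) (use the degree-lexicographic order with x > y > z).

Two ideals are equal iff their reduced Gröbner bases coincide (the reduced basis is unique for a fixed ordering).
Buchberger on the first generating set:
f_1 = yz - x + y + z, LT = yz.
f_2 = xz - z, LT = xz.

S(f_1,f_2): lcm = xyz. S = -x² + xy + xz + yz.
  leading term x²: no divisor's leading term divides it; move -x² to the remainder.
  leading term xy: no divisor's leading term divides it; move xy to the remainder.
  leading term xz: subtract (1)·f_2 from xz + yz → yz + z
  leading term yz: subtract (1)·f_1 from yz + z → x - y
  leading term x: no divisor's leading term divides it; move x to the remainder.
  leading term y: no divisor's leading term divides it; move -y to the remainder.
  remainder -x² + xy + x - y ≠ 0; add g_3 = -x² + xy + x - y to the basis.

The other S-polynomials (S(f_1,g_3), S(f_2,g_3)) all reduce to 0 modulo the current basis, so we have a Gröbner basis.
Inter-reduce: drop elements whose leading term is divisible by another's, tail-reduce, and make monic.
Reduced Gröbner basis: {x² - xy - x + y, xz - z, yz - x + y + z}.

Buchberger on the second generating set:
h_1 = -xz - yz + x - y, LT = xz.
h_2 = -xz + yz - x + y - z, LT = xz.

S(h_1,h_2): lcm = xz. S = -yz + x - y - z.
  leading term yz: no divisor's leading term divides it; move -yz to the remainder.
  leading term x: no divisor's leading term divides it; move x to the remainder.
  leading term y: no divisor's leading term divides it; move -y to the remainder.
  leading term z: no divisor's leading term divides it; move -z to the remainder.
  remainder -yz + x - y - z ≠ 0; add k_3 = -yz + x - y - z to the basis.

S(h_1,k_3): lcm = xyz. S = y²z + x² + xy - xz + y².
  leading term y²z: subtract (-y)·k_3 from y²z + x² + xy - xz + y² → x² - xy - xz - yz
  leading term x²: no divisor's leading term divides it; move x² to the remainder.
  leading term xy: no divisor's leading term divides it; move -xy to the remainder.
  leading term xz: subtract (1)·h_1 from -xz - yz → -x + y
  leading term x: no divisor's leading term divides it; move -x to the remainder.
  leading term y: no divisor's leading term divides it; move y to the remainder.
  remainder x² - xy - x + y ≠ 0; add k_4 = x² - xy - x + y to the basis.

The other S-polynomials (S(h_2,k_3), S(h_1,k_4), S(h_2,k_4), S(k_3,k_4)) all reduce to 0 modulo the current basis, so we have a Gröbner basis.
Inter-reduce: drop elements whose leading term is divisible by another's, tail-reduce, and make monic.
Reduced Gröbner basis: {x² - xy - x + y, xz - z, yz - x + y + z}.

The two bases agree; hence the ideals are identical.

Yes, the ideals are equal.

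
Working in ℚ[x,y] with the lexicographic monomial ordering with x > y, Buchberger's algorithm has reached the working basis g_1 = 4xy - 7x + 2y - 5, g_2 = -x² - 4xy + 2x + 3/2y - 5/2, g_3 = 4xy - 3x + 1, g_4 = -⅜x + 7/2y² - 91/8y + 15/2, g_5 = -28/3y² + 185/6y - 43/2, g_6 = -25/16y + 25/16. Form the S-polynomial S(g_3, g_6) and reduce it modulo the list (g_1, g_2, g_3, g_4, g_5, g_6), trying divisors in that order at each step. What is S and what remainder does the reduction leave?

lcm(LM(g_3), LM(g_6)) = xy.
S = (lcm/LT(g_3))·g_3 − (lcm/LT(g_6))·g_6 = ¼x + ¼.
Reduce S modulo (g_1, g_2, g_3, g_4, g_5, g_6) in that order:
  leading term x: subtract (-⅔)·g_4 from ¼x + ¼ → 7/3y² - 91/12y + 21/4
  leading term y²: subtract (-¼)·g_5 from 7/3y² - 91/12y + 21/4 → ⅛y - ⅛
  leading term y: subtract (-2/25)·g_6 from ⅛y - ⅛ → 0
The remainder is 0, so this S-polynomial contributes no new basis element.

S(g_3, g_6) = ¼x + ¼; remainder on division = 0.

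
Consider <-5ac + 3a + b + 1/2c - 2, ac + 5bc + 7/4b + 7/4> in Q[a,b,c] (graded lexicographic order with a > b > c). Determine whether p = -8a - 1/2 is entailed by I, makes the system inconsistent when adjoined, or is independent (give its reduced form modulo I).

First compute the reduced Gröbner basis of I by Buchberger's algorithm.
f_1 = -5ac + 3a + b + 1/2c - 2, LT = ac.
f_2 = ac + 5bc + 7/4b + 7/4, LT = ac.

S(f_1,f_2): lcm = ac. S = -5bc - 3/5a - 39/20b - 1/10c - 27/20.
  leading term bc: no divisor's leading term divides it; move -5bc to the remainder.
  leading term a: no divisor's leading term divides it; move -3/5a to the remainder.
  leading term b: no divisor's leading term divides it; move -39/20b to the remainder.
  leading term c: no divisor's leading term divides it; move -1/10c to the remainder.
  leading term 1: no divisor's leading term divides it; move -27/20 to the remainder.
  remainder -5bc - 3/5a - 39/20b - 1/10c - 27/20 ≠ 0; add h_3 = -5bc - 3/5a - 39/20b - 1/10c - 27/20 to the basis.

S(f_1,h_3): lcm = abc. S = -3/25a^2 - 99/100ab - 1/50ac - 1/5b^2 - 1/10bc - 27/100a + 2/5b.
  leading term a^2: no divisor's leading term divides it; move -3/25a^2 to the remainder.
  leading term ab: no divisor's leading term divides it; move -99/100ab to the remainder.
  leading term ac: subtract (1/250)·f_1 from -1/50ac - 1/5b^2 - 1/10bc - 27/100a + 2/5b → -1/5b^2 - 1/10bc - 141/500a + 99/250b - 1/500c + 1/125
  leading term b^2: no divisor's leading term divides it; move -1/5b^2 to the remainder.
  leading term bc: subtract (1/50)·h_3 from -1/10bc - 141/500a + 99/250b - 1/500c + 1/125 → -27/100a + 87/200b + 7/200
  leading term a: no divisor's leading term divides it; move -27/100a to the remainder.
  leading term b: no divisor's leading term divides it; move 87/200b to the remainder.
  leading term 1: no divisor's leading term divides it; move 7/200 to the remainder.
  remainder -3/25a^2 - 99/100ab - 1/5b^2 - 27/100a + 87/200b + 7/200 ≠ 0; add h_4 = -3/25a^2 - 99/100ab - 1/5b^2 - 27/100a + 87/200b + 7/200 to the basis.

The other S-polynomials (S(f_2,h_3), S(f_1,h_4), S(f_2,h_4), S(h_3,h_4)) all reduce to 0 modulo the current basis, so we have a Gröbner basis.
Inter-reduce: drop elements whose leading term is divisible by another's, tail-reduce, and make monic.
Reduced Gröbner basis: {a^2 + 33/4ab + 5/3b^2 + 9/4a - 29/8b - 7/24, ac - 3/5a - 1/5b - 1/10c + 2/5, bc + 3/25a + 39/100b + 1/50c + 27/100}.
Label its elements g_1 = a^2 + 33/4ab + 5/3b^2 + 9/4a - 29/8b - 7/24, g_2 = ac - 3/5a - 1/5b - 1/10c + 2/5, g_3 = bc + 3/25a + 39/100b + 1/50c + 27/100.

Reduce p = -8a - 1/2 modulo G:
  leading term a: no divisor's leading term divides it; move -8a to the remainder.
  leading term 1: no divisor's leading term divides it; move -1/2 to the remainder.
  normal form = -8a - 1/2.
The normal form is nonzero, so p ∉ I. Since p minus its normal form lies in I, I + (p) = I + (r) where r = -8a - 1/2; decide whether this ideal is the whole ring.
Run Buchberger on G together with r (pairs among the g_i already reduce to 0 since G is a Gröbner basis):
g_1 = a^2 + 33/4ab + 5/3b^2 + 9/4a - 29/8b - 7/24, LT = a^2.
g_2 = ac - 3/5a - 1/5b - 1/10c + 2/5, LT = ac.
g_3 = bc + 3/25a + 39/100b + 1/50c + 27/100, LT = bc.
r = -8a - 1/2, LT = a.

S(g_1,r): lcm = a^2. S = 33/4ab + 5/3b^2 + 35/16a - 29/8b - 7/24.
  leading term ab: subtract (-33/32b)·r from 33/4ab + 5/3b^2 + 35/16a - 29/8b - 7/24 → 5/3b^2 + 35/16a - 265/64b - 7/24
  leading term b^2: no divisor's leading term divides it; move 5/3b^2 to the remainder.
  leading term a: subtract (-35/128)·r from 35/16a - 265/64b - 7/24 → -265/64b - 329/768
  leading term b: no divisor's leading term divides it; move -265/64b to the remainder.
  leading term 1: no divisor's leading term divides it; move -329/768 to the remainder.
  remainder 5/3b^2 - 265/64b - 329/768 ≠ 0; add m_5 = 5/3b^2 - 265/64b - 329/768 to the basis.

S(g_2,r): lcm = ac. S = -3/5a - 1/5b - 13/80c + 2/5.
  leading term a: subtract (3/40)·r from -3/5a - 1/5b - 13/80c + 2/5 → -1/5b - 13/80c + 7/16
  leading term b: no divisor's leading term divides it; move -1/5b to the remainder.
  leading term c: no divisor's leading term divides it; move -13/80c to the remainder.
  leading term 1: no divisor's leading term divides it; move 7/16 to the remainder.
  remainder -1/5b - 13/80c + 7/16 ≠ 0; add m_6 = -1/5b - 13/80c + 7/16 to the basis.

S(g_3,m_6): lcm = bc. S = -13/16c^2 + 3/25a + 39/100b + 883/400c + 27/100.
  leading term c^2: no divisor's leading term divides it; move -13/16c^2 to the remainder.
  leading term a: subtract (-3/200)·r from 3/25a + 39/100b + 883/400c + 27/100 → 39/100b + 883/400c + 21/80
  leading term b: subtract (-39/20)·m_6 from 39/100b + 883/400c + 21/80 → 121/64c + 357/320
  leading term c: no divisor's leading term divides it; move 121/64c to the remainder.
  leading term 1: no divisor's leading term divides it; move 357/320 to the remainder.
  remainder -13/16c^2 + 121/64c + 357/320 ≠ 0; add m_7 = -13/16c^2 + 121/64c + 357/320 to the basis.

The other S-polynomials (S(g_1,g_2), S(g_1,g_3), S(g_2,g_3), S(g_3,r), S(g_1,m_5), S(g_2,m_5), S(g_3,m_5), S(r,m_5), S(g_1,m_6), S(g_2,m_6), S(r,m_6), S(m_5,m_6), S(g_1,m_7), S(g_2,m_7), S(g_3,m_7), S(r,m_7), S(m_5,m_7), S(m_6,m_7)) all reduce to 0 modulo the current basis, so we have a Gröbner basis.
Inter-reduce: drop elements whose leading term is divisible by another's, tail-reduce, and make monic.
Reduced Gröbner basis: {c^2 - 121/52c - 357/260, a + 1/16, b + 13/16c - 35/16}.
The reduced Gröbner basis of I + (p) is {c^2 - 121/52c - 357/260, a + 1/16, b + 13/16c - 35/16} ≠ {1}, a proper ideal, so the enlarged system stays consistent: p is independent of I, with normal form -8a - 1/2.

-8a - 1/2 is independent of I; its normal form modulo I is -8a - 1/2.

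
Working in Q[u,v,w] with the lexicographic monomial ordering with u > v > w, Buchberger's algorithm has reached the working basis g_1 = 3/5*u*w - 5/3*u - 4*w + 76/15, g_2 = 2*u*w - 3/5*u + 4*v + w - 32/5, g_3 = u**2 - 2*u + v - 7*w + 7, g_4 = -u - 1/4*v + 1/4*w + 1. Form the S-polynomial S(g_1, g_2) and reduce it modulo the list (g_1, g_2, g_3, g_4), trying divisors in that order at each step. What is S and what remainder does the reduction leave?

lcm(LM(g_1), LM(g_2)) = u*w.
S = (lcm/LT(g_1))·g_1 − (lcm/LT(g_2))·g_2 = -223/90*u - 2*v - 43/6*w + 524/45.
Reduce S modulo (g_1, g_2, g_3, g_4) in that order:
  leading term u: subtract (223/90)·g_4 from -223/90*u - 2*v - 43/6*w + 524/45 → -497/360*v - 2803/360*w + 55/6
  leading term v: no divisor's leading term divides it; move -497/360*v to the remainder.
  leading term w: no divisor's leading term divides it; move -2803/360*w to the remainder.
  leading term 1: no divisor's leading term divides it; move 55/6 to the remainder.
The remainder -497/360*v - 2803/360*w + 55/6 is nonzero, so it would be added as the next basis element.

S(g_1, g_2) = -223/90*u - 2*v - 43/6*w + 524/45; remainder on division = -497/360*v - 2803/360*w + 55/6.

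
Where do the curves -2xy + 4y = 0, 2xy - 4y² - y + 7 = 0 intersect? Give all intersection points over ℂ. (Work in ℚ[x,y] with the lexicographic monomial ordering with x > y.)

{(2, -1), (2, 7/4)}

Compute a lex Gröbner basis by Buchberger's algorithm.
f_1 = -2xy + 4y, LT = xy.
f_2 = 2xy - 4y² - y + 7, LT = xy.

S(f_1,f_2): lcm = xy. S = 2y² - 3/2y - 7/2.
  reduce S modulo (f_1, f_2):
  remainder 2y² - 3/2y - 7/2 ≠ 0; add h_3 = 2y² - 3/2y - 7/2 to the basis.

S(f_1,h_3): lcm = xy². S = ¾xy + 7/4x - 2y².
  reduce S modulo (f_1, f_2, h_3):
  remainder 7/4x - 7/2 ≠ 0; add h_4 = 7/4x - 7/2 to the basis.

The other S-polynomials (S(f_2,h_3), S(f_1,h_4), S(f_2,h_4), S(h_3,h_4)) all reduce to 0 modulo the current basis, so we have a Gröbner basis.
Inter-reduce: drop elements whose leading term is divisible by another's, tail-reduce, and make monic.
Reduced Gröbner basis: {x - 2, y² - ¾y - 7/4}.

From the last basis element, y² - ¾y - 7/4 = 0, so y takes values in {-1, 7/4}. Each choice, substituted upward through the basis, yields the corresponding point(s) of the solution set.
  y = -1: the earlier basis element becomes x - 2 = 0, giving x = 2 — point (2, -1).
  y = 7/4: the earlier basis element becomes x - 2 = 0, giving x = 2 — point (2, 7/4).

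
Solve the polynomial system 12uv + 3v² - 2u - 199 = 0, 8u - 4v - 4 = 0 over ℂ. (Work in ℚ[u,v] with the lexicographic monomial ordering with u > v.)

Compute a lex Gröbner basis by Buchberger's algorithm.
f_1 = 12uv - 2u + 3v² - 199, LT = uv.
f_2 = 8u - 4v - 4, LT = u.

S(f_1,f_2): lcm = uv. S = -⅙u + ¾v² + ½v - 199/12.
  leading term u: subtract (-1/48)·f_2 from -⅙u + ¾v² + ½v - 199/12 → ¾v² + 5/12v - 50/3
  leading term v²: no divisor's leading term divides it; move ¾v² to the remainder.
  leading term v: no divisor's leading term divides it; move 5/12v to the remainder.
  leading term 1: no divisor's leading term divides it; move -50/3 to the remainder.
  remainder ¾v² + 5/12v - 50/3 ≠ 0; add h_3 = ¾v² + 5/12v - 50/3 to the basis.

The other S-polynomials (S(f_1,h_3), S(f_2,h_3)) all reduce to 0 modulo the current basis, so we have a Gröbner basis.
Inter-reduce: drop elements whose leading term is divisible by another's, tail-reduce, and make monic.
Reduced Gröbner basis: {u - ½v - ½, v² + 5/9v - 200/9}.

Elimination: the polynomial v² + 5/9v - 200/9 lies in the elimination ideal for v, so v ∈ {-5, 40/9}. For each such v, the remaining basis elements (now univariate) give the rest of the solution.
  v = -5: the earlier basis element becomes u + 2 = 0, giving u = -2 — point (-2, -5).
  v = 40/9: the earlier basis element becomes u - 49/18 = 0, giving u = 49/18 — point (49/18, 40/9).

{(-2, -5), (49/18, 40/9)}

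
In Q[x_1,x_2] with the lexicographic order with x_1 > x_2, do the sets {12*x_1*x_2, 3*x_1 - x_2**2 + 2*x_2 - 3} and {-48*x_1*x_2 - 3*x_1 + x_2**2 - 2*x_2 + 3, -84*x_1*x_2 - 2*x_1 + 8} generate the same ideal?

Since reduced Gröbner bases are canonical representatives of ideals under a given ordering, it suffices to compute and compare them.
Buchberger on the first generating set:
f_1 = 12*x_1*x_2, LT = x_1*x_2.
f_2 = 3*x_1 - x_2**2 + 2*x_2 - 3, LT = x_1.

S(f_1,f_2): lcm = x_1*x_2. S = 1/3*x_2**3 - 2/3*x_2**2 + x_2.
  leading term x_2**3: no divisor's leading term divides it; move 1/3*x_2**3 to the remainder.
  leading term x_2**2: no divisor's leading term divides it; move -2/3*x_2**2 to the remainder.
  leading term x_2: no divisor's leading term divides it; move x_2 to the remainder.
  remainder 1/3*x_2**3 - 2/3*x_2**2 + x_2 ≠ 0; add g_3 = 1/3*x_2**3 - 2/3*x_2**2 + x_2 to the basis.

S(f_1,g_3): lcm = x_1*x_2**3. S = 2*x_1*x_2**2 - 3*x_1*x_2.
  leading term x_1*x_2**2: subtract (1/6*x_2)·f_1 from 2*x_1*x_2**2 - 3*x_1*x_2 → -3*x_1*x_2
  leading term x_1*x_2: subtract (-1/4)·f_1 from -3*x_1*x_2 → 0
  remainder 0.

S(f_2,g_3): leading monomials are coprime, so the S-polynomial reduces to 0 (Buchberger's first criterion).
Every S-polynomial of the final basis reduces to 0, so we have a Gröbner basis.
Inter-reduce: drop elements whose leading term is divisible by another's, tail-reduce, and make monic.
Reduced Gröbner basis: {x_1 - 1/3*x_2**2 + 2/3*x_2 - 1, x_2**3 - 2*x_2**2 + 3*x_2}.

Buchberger on the second generating set:
h_1 = -48*x_1*x_2 - 3*x_1 + x_2**2 - 2*x_2 + 3, LT = x_1*x_2.
h_2 = -84*x_1*x_2 - 2*x_1 + 8, LT = x_1*x_2.

S(h_1,h_2): lcm = x_1*x_2. S = 13/336*x_1 - 1/48*x_2**2 + 1/24*x_2 + 11/336.
  leading term x_1: no divisor's leading term divides it; move 13/336*x_1 to the remainder.
  leading term x_2**2: no divisor's leading term divides it; move -1/48*x_2**2 to the remainder.
  leading term x_2: no divisor's leading term divides it; move 1/24*x_2 to the remainder.
  leading term 1: no divisor's leading term divides it; move 11/336 to the remainder.
  remainder 13/336*x_1 - 1/48*x_2**2 + 1/24*x_2 + 11/336 ≠ 0; add k_3 = 13/336*x_1 - 1/48*x_2**2 + 1/24*x_2 + 11/336 to the basis.

S(h_1,k_3): lcm = x_1*x_2. S = 1/16*x_1 + 7/13*x_2**3 - 685/624*x_2**2 - 251/312*x_2 - 1/16.
  leading term x_1: subtract (21/13)·k_3 from 1/16*x_1 + 7/13*x_2**3 - 685/624*x_2**2 - 251/312*x_2 - 1/16 → 7/13*x_2**3 - 83/78*x_2**2 - 34/39*x_2 - 3/26
  leading term x_2**3: no divisor's leading term divides it; move 7/13*x_2**3 to the remainder.
  leading term x_2**2: no divisor's leading term divides it; move -83/78*x_2**2 to the remainder.
  leading term x_2: no divisor's leading term divides it; move -34/39*x_2 to the remainder.
  leading term 1: no divisor's leading term divides it; move -3/26 to the remainder.
  remainder 7/13*x_2**3 - 83/78*x_2**2 - 34/39*x_2 - 3/26 ≠ 0; add k_4 = 7/13*x_2**3 - 83/78*x_2**2 - 34/39*x_2 - 3/26 to the basis.

S(h_2,k_3): lcm = x_1*x_2. S = 1/42*x_1 + 7/13*x_2**3 - 14/13*x_2**2 - 11/13*x_2 - 2/21.
  leading term x_1: subtract (8/13)·k_3 from 1/42*x_1 + 7/13*x_2**3 - 14/13*x_2**2 - 11/13*x_2 - 2/21 → 7/13*x_2**3 - 83/78*x_2**2 - 34/39*x_2 - 3/26
  leading term x_2**3: subtract (1)·k_4 from 7/13*x_2**3 - 83/78*x_2**2 - 34/39*x_2 - 3/26 → 0
  remainder 0.

S(h_1,k_4): lcm = x_1*x_2**3. S = 685/336*x_1*x_2**2 + 34/21*x_1*x_2 + 3/14*x_1 - 1/48*x_2**4 + 1/24*x_2**3 - 1/16*x_2**2.
  leading term x_1*x_2**2: subtract (-685/16128*x_2)·h_1 from 685/336*x_1*x_2**2 + 34/21*x_1*x_2 + 3/14*x_1 - 1/48*x_2**4 + 1/24*x_2**3 - 1/16*x_2**2 → 2673/1792*x_1*x_2 + 3/14*x_1 - 1/48*x_2**4 + 1357/16128*x_2**3 - 1189/8064*x_2**2 + 685/5376*x_2
  leading term x_1*x_2: subtract (-891/28672)·h_1 from 2673/1792*x_1*x_2 + 3/14*x_1 - 1/48*x_2**4 + 1357/16128*x_2**3 - 1189/8064*x_2**2 + 685/5376*x_2 → 3471/28672*x_1 - 1/48*x_2**4 + 1357/16128*x_2**3 - 30029/258048*x_2**2 + 401/6144*x_2 + 2673/28672
  leading term x_1: subtract (801/256)·k_3 from 3471/28672*x_1 - 1/48*x_2**4 + 1357/16128*x_2**3 - 30029/258048*x_2**2 + 401/6144*x_2 + 2673/28672 → -1/48*x_2**4 + 1357/16128*x_2**3 - 1651/32256*x_2**2 - 25/384*x_2 - 33/3584
  leading term x_2**4: subtract (-13/336*x_2)·k_4 from -1/48*x_2**4 + 1357/16128*x_2**3 - 1651/32256*x_2**2 - 25/384*x_2 - 33/3584 → 11/256*x_2**3 - 913/10752*x_2**2 - 187/2688*x_2 - 33/3584
  leading term x_2**3: subtract (143/1792)·k_4 from 11/256*x_2**3 - 913/10752*x_2**2 - 187/2688*x_2 - 33/3584 → 0
  remainder 0.

S(h_2,k_4): lcm = x_1*x_2**3. S = 2*x_1*x_2**2 + 34/21*x_1*x_2 + 3/14*x_1 - 2/21*x_2**2.
  leading term x_1*x_2**2: subtract (-1/24*x_2)·h_1 from 2*x_1*x_2**2 + 34/21*x_1*x_2 + 3/14*x_1 - 2/21*x_2**2 → 251/168*x_1*x_2 + 3/14*x_1 + 1/24*x_2**3 - 5/28*x_2**2 + 1/8*x_2
  leading term x_1*x_2: subtract (-251/8064)·h_1 from 251/168*x_1*x_2 + 3/14*x_1 + 1/24*x_2**3 - 5/28*x_2**2 + 1/8*x_2 → 325/2688*x_1 + 1/24*x_2**3 - 1189/8064*x_2**2 + 253/4032*x_2 + 251/2688
  leading term x_1: subtract (25/8)·k_3 from 325/2688*x_1 + 1/24*x_2**3 - 1189/8064*x_2**2 + 253/4032*x_2 + 251/2688 → 1/24*x_2**3 - 83/1008*x_2**2 - 17/252*x_2 - 1/112
  leading term x_2**3: subtract (13/168)·k_4 from 1/24*x_2**3 - 83/1008*x_2**2 - 17/252*x_2 - 1/112 → 0
  remainder 0.

S(k_3,k_4): leading monomials are coprime, so the S-polynomial reduces to 0 (Buchberger's first criterion).
Every S-polynomial of the final basis reduces to 0, so we have a Gröbner basis.
Inter-reduce: drop elements whose leading term is divisible by another's, tail-reduce, and make monic.
Reduced Gröbner basis: {x_1 - 7/13*x_2**2 + 14/13*x_2 + 11/13, x_2**3 - 83/42*x_2**2 - 34/21*x_2 - 3/14}.

These differ, so the ideals are not equal.

No, the ideals differ.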